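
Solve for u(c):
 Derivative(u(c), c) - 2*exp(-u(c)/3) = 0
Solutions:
 u(c) = 3*log(C1 + 2*c/3)


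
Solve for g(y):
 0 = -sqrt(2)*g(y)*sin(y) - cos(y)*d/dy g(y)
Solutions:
 g(y) = C1*cos(y)^(sqrt(2))


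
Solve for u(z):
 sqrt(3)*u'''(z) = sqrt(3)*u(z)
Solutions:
 u(z) = C3*exp(z) + (C1*sin(sqrt(3)*z/2) + C2*cos(sqrt(3)*z/2))*exp(-z/2)


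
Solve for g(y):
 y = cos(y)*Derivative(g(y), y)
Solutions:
 g(y) = C1 + Integral(y/cos(y), y)


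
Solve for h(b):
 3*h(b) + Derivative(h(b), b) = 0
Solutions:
 h(b) = C1*exp(-3*b)


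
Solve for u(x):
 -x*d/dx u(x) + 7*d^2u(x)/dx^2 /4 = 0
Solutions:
 u(x) = C1 + C2*erfi(sqrt(14)*x/7)


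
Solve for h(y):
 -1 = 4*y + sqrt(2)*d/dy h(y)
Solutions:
 h(y) = C1 - sqrt(2)*y^2 - sqrt(2)*y/2


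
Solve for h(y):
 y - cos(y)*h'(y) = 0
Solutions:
 h(y) = C1 + Integral(y/cos(y), y)


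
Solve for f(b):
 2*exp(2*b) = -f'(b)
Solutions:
 f(b) = C1 - exp(2*b)


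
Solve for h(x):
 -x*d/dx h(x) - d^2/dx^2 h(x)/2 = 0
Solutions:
 h(x) = C1 + C2*erf(x)


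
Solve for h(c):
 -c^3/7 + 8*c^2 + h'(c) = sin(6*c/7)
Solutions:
 h(c) = C1 + c^4/28 - 8*c^3/3 - 7*cos(6*c/7)/6


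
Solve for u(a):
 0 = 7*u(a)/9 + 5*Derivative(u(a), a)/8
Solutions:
 u(a) = C1*exp(-56*a/45)


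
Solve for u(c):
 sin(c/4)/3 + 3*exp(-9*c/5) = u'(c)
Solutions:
 u(c) = C1 - 4*cos(c/4)/3 - 5*exp(-9*c/5)/3


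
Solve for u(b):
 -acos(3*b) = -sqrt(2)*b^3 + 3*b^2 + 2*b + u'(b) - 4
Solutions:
 u(b) = C1 + sqrt(2)*b^4/4 - b^3 - b^2 - b*acos(3*b) + 4*b + sqrt(1 - 9*b^2)/3


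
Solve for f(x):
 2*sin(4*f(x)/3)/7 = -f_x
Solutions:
 2*x/7 + 3*log(cos(4*f(x)/3) - 1)/8 - 3*log(cos(4*f(x)/3) + 1)/8 = C1


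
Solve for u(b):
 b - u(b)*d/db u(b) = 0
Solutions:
 u(b) = -sqrt(C1 + b^2)
 u(b) = sqrt(C1 + b^2)


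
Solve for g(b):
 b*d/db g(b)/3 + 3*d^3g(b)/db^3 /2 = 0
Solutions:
 g(b) = C1 + Integral(C2*airyai(-6^(1/3)*b/3) + C3*airybi(-6^(1/3)*b/3), b)


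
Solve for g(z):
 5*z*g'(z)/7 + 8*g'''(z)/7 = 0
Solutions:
 g(z) = C1 + Integral(C2*airyai(-5^(1/3)*z/2) + C3*airybi(-5^(1/3)*z/2), z)


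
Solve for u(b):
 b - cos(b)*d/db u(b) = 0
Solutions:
 u(b) = C1 + Integral(b/cos(b), b)


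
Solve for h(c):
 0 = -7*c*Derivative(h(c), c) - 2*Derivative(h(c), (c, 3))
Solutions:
 h(c) = C1 + Integral(C2*airyai(-2^(2/3)*7^(1/3)*c/2) + C3*airybi(-2^(2/3)*7^(1/3)*c/2), c)


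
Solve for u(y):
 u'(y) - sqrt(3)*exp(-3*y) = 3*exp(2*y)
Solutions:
 u(y) = C1 + 3*exp(2*y)/2 - sqrt(3)*exp(-3*y)/3


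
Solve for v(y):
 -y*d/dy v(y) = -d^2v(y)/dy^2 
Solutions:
 v(y) = C1 + C2*erfi(sqrt(2)*y/2)


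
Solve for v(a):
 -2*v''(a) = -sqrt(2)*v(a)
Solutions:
 v(a) = C1*exp(-2^(3/4)*a/2) + C2*exp(2^(3/4)*a/2)


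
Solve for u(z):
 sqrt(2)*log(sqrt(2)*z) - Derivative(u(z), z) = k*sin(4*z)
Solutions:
 u(z) = C1 + k*cos(4*z)/4 + sqrt(2)*z*(log(z) - 1) + sqrt(2)*z*log(2)/2


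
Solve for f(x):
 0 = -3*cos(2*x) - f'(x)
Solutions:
 f(x) = C1 - 3*sin(2*x)/2


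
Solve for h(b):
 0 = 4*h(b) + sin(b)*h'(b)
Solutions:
 h(b) = C1*(cos(b)^2 + 2*cos(b) + 1)/(cos(b)^2 - 2*cos(b) + 1)


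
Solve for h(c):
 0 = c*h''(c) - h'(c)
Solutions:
 h(c) = C1 + C2*c^2


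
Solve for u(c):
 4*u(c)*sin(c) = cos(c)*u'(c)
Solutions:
 u(c) = C1/cos(c)^4


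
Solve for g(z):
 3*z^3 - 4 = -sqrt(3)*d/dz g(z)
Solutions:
 g(z) = C1 - sqrt(3)*z^4/4 + 4*sqrt(3)*z/3


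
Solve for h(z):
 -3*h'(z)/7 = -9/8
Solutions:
 h(z) = C1 + 21*z/8


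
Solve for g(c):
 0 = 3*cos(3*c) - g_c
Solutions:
 g(c) = C1 + sin(3*c)


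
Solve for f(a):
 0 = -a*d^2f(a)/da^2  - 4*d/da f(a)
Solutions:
 f(a) = C1 + C2/a^3


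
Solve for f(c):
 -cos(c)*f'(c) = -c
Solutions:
 f(c) = C1 + Integral(c/cos(c), c)


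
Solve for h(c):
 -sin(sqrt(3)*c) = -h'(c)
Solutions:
 h(c) = C1 - sqrt(3)*cos(sqrt(3)*c)/3


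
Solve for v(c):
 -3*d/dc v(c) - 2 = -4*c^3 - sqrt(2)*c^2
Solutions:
 v(c) = C1 + c^4/3 + sqrt(2)*c^3/9 - 2*c/3


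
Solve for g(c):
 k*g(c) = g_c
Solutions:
 g(c) = C1*exp(c*k)


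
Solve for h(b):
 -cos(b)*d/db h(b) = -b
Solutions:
 h(b) = C1 + Integral(b/cos(b), b)


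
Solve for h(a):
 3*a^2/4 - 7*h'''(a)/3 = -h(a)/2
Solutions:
 h(a) = C3*exp(14^(2/3)*3^(1/3)*a/14) - 3*a^2/2 + (C1*sin(14^(2/3)*3^(5/6)*a/28) + C2*cos(14^(2/3)*3^(5/6)*a/28))*exp(-14^(2/3)*3^(1/3)*a/28)


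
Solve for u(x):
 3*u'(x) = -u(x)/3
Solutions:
 u(x) = C1*exp(-x/9)


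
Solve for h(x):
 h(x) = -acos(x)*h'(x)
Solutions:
 h(x) = C1*exp(-Integral(1/acos(x), x))


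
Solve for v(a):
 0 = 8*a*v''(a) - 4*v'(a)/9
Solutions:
 v(a) = C1 + C2*a^(19/18)


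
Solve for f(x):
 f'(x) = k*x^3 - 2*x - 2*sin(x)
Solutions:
 f(x) = C1 + k*x^4/4 - x^2 + 2*cos(x)


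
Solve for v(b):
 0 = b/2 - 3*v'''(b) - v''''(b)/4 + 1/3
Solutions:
 v(b) = C1 + C2*b + C3*b^2 + C4*exp(-12*b) + b^4/144 + 7*b^3/432


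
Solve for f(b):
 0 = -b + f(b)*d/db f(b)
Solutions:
 f(b) = -sqrt(C1 + b^2)
 f(b) = sqrt(C1 + b^2)


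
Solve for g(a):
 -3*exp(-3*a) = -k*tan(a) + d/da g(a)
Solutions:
 g(a) = C1 + k*log(tan(a)^2 + 1)/2 + exp(-3*a)


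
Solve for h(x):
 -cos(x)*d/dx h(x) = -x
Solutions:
 h(x) = C1 + Integral(x/cos(x), x)


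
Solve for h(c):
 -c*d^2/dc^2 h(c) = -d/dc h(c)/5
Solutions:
 h(c) = C1 + C2*c^(6/5)


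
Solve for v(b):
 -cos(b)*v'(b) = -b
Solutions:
 v(b) = C1 + Integral(b/cos(b), b)


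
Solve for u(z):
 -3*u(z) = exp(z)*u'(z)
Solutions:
 u(z) = C1*exp(3*exp(-z))


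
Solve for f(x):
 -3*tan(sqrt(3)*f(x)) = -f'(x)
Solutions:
 f(x) = sqrt(3)*(pi - asin(C1*exp(3*sqrt(3)*x)))/3
 f(x) = sqrt(3)*asin(C1*exp(3*sqrt(3)*x))/3


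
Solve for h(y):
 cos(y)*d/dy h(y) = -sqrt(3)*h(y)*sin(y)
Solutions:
 h(y) = C1*cos(y)^(sqrt(3))


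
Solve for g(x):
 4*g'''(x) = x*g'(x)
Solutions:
 g(x) = C1 + Integral(C2*airyai(2^(1/3)*x/2) + C3*airybi(2^(1/3)*x/2), x)


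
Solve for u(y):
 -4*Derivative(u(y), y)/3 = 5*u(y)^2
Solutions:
 u(y) = 4/(C1 + 15*y)


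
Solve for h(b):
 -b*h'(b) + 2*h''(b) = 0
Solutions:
 h(b) = C1 + C2*erfi(b/2)


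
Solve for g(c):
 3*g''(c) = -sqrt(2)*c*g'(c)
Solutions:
 g(c) = C1 + C2*erf(2^(3/4)*sqrt(3)*c/6)


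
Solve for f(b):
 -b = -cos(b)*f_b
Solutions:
 f(b) = C1 + Integral(b/cos(b), b)


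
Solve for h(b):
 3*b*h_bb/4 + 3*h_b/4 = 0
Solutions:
 h(b) = C1 + C2*log(b)


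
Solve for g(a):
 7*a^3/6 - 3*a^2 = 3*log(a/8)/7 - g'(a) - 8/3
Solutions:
 g(a) = C1 - 7*a^4/24 + a^3 + 3*a*log(a)/7 - 65*a/21 - 9*a*log(2)/7


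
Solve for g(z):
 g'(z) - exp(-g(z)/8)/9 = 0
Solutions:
 g(z) = 8*log(C1 + z/72)


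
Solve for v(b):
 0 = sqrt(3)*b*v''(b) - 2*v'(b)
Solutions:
 v(b) = C1 + C2*b^(1 + 2*sqrt(3)/3)


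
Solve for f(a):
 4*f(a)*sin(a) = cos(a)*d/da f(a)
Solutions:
 f(a) = C1/cos(a)^4


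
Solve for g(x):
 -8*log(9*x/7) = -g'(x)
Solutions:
 g(x) = C1 + 8*x*log(x) - 8*x + x*log(43046721/5764801)


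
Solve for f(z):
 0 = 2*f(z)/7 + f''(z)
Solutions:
 f(z) = C1*sin(sqrt(14)*z/7) + C2*cos(sqrt(14)*z/7)


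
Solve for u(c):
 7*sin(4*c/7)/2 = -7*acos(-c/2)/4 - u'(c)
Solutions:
 u(c) = C1 - 7*c*acos(-c/2)/4 - 7*sqrt(4 - c^2)/4 + 49*cos(4*c/7)/8


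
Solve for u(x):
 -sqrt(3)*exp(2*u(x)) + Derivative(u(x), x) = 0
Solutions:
 u(x) = log(-sqrt(-1/(C1 + sqrt(3)*x))) - log(2)/2
 u(x) = log(-1/(C1 + sqrt(3)*x))/2 - log(2)/2


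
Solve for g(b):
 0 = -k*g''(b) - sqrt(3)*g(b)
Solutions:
 g(b) = C1*exp(-3^(1/4)*b*sqrt(-1/k)) + C2*exp(3^(1/4)*b*sqrt(-1/k))


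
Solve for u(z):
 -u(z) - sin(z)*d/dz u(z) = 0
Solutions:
 u(z) = C1*sqrt(cos(z) + 1)/sqrt(cos(z) - 1)


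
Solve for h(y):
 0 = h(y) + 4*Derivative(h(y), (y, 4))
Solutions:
 h(y) = (C1*sin(y/2) + C2*cos(y/2))*exp(-y/2) + (C3*sin(y/2) + C4*cos(y/2))*exp(y/2)


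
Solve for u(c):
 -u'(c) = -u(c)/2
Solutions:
 u(c) = C1*exp(c/2)


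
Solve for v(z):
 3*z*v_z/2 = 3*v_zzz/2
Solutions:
 v(z) = C1 + Integral(C2*airyai(z) + C3*airybi(z), z)


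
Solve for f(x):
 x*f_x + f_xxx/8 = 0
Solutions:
 f(x) = C1 + Integral(C2*airyai(-2*x) + C3*airybi(-2*x), x)


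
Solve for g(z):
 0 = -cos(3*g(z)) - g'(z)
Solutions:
 g(z) = -asin((C1 + exp(6*z))/(C1 - exp(6*z)))/3 + pi/3
 g(z) = asin((C1 + exp(6*z))/(C1 - exp(6*z)))/3


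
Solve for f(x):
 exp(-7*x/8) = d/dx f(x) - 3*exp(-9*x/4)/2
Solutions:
 f(x) = C1 - 2*exp(-9*x/4)/3 - 8*exp(-7*x/8)/7


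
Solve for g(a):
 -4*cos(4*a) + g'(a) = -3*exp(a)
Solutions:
 g(a) = C1 - 3*exp(a) + sin(4*a)


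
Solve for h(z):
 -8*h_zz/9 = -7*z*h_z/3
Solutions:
 h(z) = C1 + C2*erfi(sqrt(21)*z/4)


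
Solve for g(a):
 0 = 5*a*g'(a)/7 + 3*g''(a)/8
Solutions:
 g(a) = C1 + C2*erf(2*sqrt(105)*a/21)


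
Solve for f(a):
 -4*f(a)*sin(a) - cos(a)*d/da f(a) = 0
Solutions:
 f(a) = C1*cos(a)^4


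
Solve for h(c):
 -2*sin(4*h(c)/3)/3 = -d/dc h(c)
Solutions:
 -2*c/3 + 3*log(cos(4*h(c)/3) - 1)/8 - 3*log(cos(4*h(c)/3) + 1)/8 = C1


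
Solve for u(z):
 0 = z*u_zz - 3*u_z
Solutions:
 u(z) = C1 + C2*z^4


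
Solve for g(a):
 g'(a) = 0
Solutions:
 g(a) = C1


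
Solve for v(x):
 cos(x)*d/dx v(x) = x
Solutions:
 v(x) = C1 + Integral(x/cos(x), x)


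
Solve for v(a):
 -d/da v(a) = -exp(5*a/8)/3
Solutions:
 v(a) = C1 + 8*exp(5*a/8)/15


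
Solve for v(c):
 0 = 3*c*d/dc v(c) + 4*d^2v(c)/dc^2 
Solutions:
 v(c) = C1 + C2*erf(sqrt(6)*c/4)


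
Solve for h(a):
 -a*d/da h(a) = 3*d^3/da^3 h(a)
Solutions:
 h(a) = C1 + Integral(C2*airyai(-3^(2/3)*a/3) + C3*airybi(-3^(2/3)*a/3), a)


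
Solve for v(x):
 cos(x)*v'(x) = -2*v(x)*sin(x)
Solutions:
 v(x) = C1*cos(x)^2


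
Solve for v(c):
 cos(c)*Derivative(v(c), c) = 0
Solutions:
 v(c) = C1


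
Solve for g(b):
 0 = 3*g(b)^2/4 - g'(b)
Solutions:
 g(b) = -4/(C1 + 3*b)


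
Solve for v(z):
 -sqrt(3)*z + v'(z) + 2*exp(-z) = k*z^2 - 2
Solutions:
 v(z) = C1 + k*z^3/3 + sqrt(3)*z^2/2 - 2*z + 2*exp(-z)


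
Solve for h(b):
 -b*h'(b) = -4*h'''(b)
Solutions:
 h(b) = C1 + Integral(C2*airyai(2^(1/3)*b/2) + C3*airybi(2^(1/3)*b/2), b)


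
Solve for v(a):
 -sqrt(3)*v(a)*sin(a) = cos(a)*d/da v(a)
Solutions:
 v(a) = C1*cos(a)^(sqrt(3))


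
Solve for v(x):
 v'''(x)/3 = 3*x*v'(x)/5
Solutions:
 v(x) = C1 + Integral(C2*airyai(15^(2/3)*x/5) + C3*airybi(15^(2/3)*x/5), x)


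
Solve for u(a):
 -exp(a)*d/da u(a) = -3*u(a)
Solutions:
 u(a) = C1*exp(-3*exp(-a))


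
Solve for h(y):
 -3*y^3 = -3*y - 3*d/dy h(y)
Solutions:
 h(y) = C1 + y^4/4 - y^2/2


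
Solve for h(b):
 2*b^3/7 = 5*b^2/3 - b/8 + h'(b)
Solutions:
 h(b) = C1 + b^4/14 - 5*b^3/9 + b^2/16


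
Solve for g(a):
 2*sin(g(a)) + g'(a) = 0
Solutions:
 g(a) = -acos((-C1 - exp(4*a))/(C1 - exp(4*a))) + 2*pi
 g(a) = acos((-C1 - exp(4*a))/(C1 - exp(4*a)))


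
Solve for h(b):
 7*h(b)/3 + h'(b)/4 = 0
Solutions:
 h(b) = C1*exp(-28*b/3)


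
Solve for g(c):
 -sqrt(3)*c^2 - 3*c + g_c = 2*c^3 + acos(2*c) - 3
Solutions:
 g(c) = C1 + c^4/2 + sqrt(3)*c^3/3 + 3*c^2/2 + c*acos(2*c) - 3*c - sqrt(1 - 4*c^2)/2


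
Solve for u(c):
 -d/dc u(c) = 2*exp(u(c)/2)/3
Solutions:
 u(c) = 2*log(1/(C1 + 2*c)) + 2*log(6)


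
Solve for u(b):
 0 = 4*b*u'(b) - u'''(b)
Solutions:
 u(b) = C1 + Integral(C2*airyai(2^(2/3)*b) + C3*airybi(2^(2/3)*b), b)


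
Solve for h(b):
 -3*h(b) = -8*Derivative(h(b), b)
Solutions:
 h(b) = C1*exp(3*b/8)


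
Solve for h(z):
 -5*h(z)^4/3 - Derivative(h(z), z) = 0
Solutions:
 h(z) = (-1 - sqrt(3)*I)*(1/(C1 + 5*z))^(1/3)/2
 h(z) = (-1 + sqrt(3)*I)*(1/(C1 + 5*z))^(1/3)/2
 h(z) = (1/(C1 + 5*z))^(1/3)


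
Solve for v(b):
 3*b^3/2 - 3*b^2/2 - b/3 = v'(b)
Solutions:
 v(b) = C1 + 3*b^4/8 - b^3/2 - b^2/6


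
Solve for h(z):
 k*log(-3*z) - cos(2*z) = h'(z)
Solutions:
 h(z) = C1 + k*z*(log(-z) - 1) + k*z*log(3) - sin(2*z)/2


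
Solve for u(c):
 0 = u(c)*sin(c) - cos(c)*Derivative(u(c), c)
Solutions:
 u(c) = C1/cos(c)


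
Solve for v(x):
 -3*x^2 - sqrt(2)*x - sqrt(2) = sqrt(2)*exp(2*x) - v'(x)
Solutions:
 v(x) = C1 + x^3 + sqrt(2)*x^2/2 + sqrt(2)*x + sqrt(2)*exp(2*x)/2


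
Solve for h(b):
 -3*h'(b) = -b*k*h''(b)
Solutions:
 h(b) = C1 + b^(((re(k) + 3)*re(k) + im(k)^2)/(re(k)^2 + im(k)^2))*(C2*sin(3*log(b)*Abs(im(k))/(re(k)^2 + im(k)^2)) + C3*cos(3*log(b)*im(k)/(re(k)^2 + im(k)^2)))


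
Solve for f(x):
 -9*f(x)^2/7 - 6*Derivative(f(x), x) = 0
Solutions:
 f(x) = 14/(C1 + 3*x)


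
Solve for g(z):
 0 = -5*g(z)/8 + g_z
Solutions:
 g(z) = C1*exp(5*z/8)


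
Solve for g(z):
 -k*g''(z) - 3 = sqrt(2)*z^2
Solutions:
 g(z) = C1 + C2*z - sqrt(2)*z^4/(12*k) - 3*z^2/(2*k)


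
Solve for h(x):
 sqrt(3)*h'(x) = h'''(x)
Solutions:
 h(x) = C1 + C2*exp(-3^(1/4)*x) + C3*exp(3^(1/4)*x)


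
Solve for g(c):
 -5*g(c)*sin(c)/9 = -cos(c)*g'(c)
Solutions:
 g(c) = C1/cos(c)^(5/9)


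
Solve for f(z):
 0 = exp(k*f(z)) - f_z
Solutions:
 f(z) = Piecewise((log(-1/(C1*k + k*z))/k, Ne(k, 0)), (nan, True))
 f(z) = Piecewise((C1 + z, Eq(k, 0)), (nan, True))


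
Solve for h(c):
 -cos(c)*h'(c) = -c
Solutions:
 h(c) = C1 + Integral(c/cos(c), c)


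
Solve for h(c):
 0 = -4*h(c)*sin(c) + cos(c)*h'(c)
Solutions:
 h(c) = C1/cos(c)^4


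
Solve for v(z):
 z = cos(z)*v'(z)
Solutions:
 v(z) = C1 + Integral(z/cos(z), z)


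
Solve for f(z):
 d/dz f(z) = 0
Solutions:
 f(z) = C1


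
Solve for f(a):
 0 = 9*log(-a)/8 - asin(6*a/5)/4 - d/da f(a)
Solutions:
 f(a) = C1 + 9*a*log(-a)/8 - a*asin(6*a/5)/4 - 9*a/8 - sqrt(25 - 36*a^2)/24


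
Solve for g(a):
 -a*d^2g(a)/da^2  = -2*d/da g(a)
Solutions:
 g(a) = C1 + C2*a^3


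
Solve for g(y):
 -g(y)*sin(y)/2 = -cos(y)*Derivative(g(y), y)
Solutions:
 g(y) = C1/sqrt(cos(y))


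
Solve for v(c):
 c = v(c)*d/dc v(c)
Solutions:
 v(c) = -sqrt(C1 + c^2)
 v(c) = sqrt(C1 + c^2)


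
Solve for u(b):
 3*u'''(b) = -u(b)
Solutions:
 u(b) = C3*exp(-3^(2/3)*b/3) + (C1*sin(3^(1/6)*b/2) + C2*cos(3^(1/6)*b/2))*exp(3^(2/3)*b/6)


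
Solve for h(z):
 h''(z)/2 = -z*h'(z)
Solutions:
 h(z) = C1 + C2*erf(z)


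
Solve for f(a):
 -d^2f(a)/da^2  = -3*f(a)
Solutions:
 f(a) = C1*exp(-sqrt(3)*a) + C2*exp(sqrt(3)*a)


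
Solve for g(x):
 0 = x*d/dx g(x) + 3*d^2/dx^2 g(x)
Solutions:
 g(x) = C1 + C2*erf(sqrt(6)*x/6)


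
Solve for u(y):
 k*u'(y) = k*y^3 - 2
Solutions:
 u(y) = C1 + y^4/4 - 2*y/k


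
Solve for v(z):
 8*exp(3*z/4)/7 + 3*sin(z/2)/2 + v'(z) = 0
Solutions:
 v(z) = C1 - 32*exp(3*z/4)/21 + 3*cos(z/2)


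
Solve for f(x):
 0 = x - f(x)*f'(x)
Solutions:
 f(x) = -sqrt(C1 + x^2)
 f(x) = sqrt(C1 + x^2)


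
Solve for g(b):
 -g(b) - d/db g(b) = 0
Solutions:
 g(b) = C1*exp(-b)


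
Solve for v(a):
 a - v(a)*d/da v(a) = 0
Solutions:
 v(a) = -sqrt(C1 + a^2)
 v(a) = sqrt(C1 + a^2)


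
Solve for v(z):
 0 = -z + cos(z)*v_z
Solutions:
 v(z) = C1 + Integral(z/cos(z), z)


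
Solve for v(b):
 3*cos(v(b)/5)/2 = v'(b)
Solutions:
 -3*b/2 - 5*log(sin(v(b)/5) - 1)/2 + 5*log(sin(v(b)/5) + 1)/2 = C1


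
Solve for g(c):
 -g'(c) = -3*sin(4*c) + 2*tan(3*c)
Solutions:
 g(c) = C1 + 2*log(cos(3*c))/3 - 3*cos(4*c)/4


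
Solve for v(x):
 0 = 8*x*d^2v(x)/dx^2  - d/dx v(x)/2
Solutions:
 v(x) = C1 + C2*x^(17/16)


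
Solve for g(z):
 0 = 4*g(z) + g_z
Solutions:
 g(z) = C1*exp(-4*z)


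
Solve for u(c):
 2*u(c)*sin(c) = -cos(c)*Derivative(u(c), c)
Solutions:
 u(c) = C1*cos(c)^2


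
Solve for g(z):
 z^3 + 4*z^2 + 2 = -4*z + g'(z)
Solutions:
 g(z) = C1 + z^4/4 + 4*z^3/3 + 2*z^2 + 2*z


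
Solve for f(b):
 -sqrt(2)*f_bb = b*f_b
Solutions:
 f(b) = C1 + C2*erf(2^(1/4)*b/2)


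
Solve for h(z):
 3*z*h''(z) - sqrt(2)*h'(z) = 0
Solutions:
 h(z) = C1 + C2*z^(sqrt(2)/3 + 1)


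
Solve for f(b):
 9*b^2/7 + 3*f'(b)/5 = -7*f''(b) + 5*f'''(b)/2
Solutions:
 f(b) = C1 + C2*exp(b*(7 - sqrt(55))/5) + C3*exp(b*(7 + sqrt(55))/5) - 5*b^3/7 + 25*b^2 - 12625*b/21


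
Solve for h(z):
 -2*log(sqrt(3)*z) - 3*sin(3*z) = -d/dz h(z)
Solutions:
 h(z) = C1 + 2*z*log(z) - 2*z + z*log(3) - cos(3*z)


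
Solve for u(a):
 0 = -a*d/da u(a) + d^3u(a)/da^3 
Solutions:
 u(a) = C1 + Integral(C2*airyai(a) + C3*airybi(a), a)


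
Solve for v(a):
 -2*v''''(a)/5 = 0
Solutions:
 v(a) = C1 + C2*a + C3*a^2 + C4*a^3


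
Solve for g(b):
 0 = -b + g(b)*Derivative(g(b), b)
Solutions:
 g(b) = -sqrt(C1 + b^2)
 g(b) = sqrt(C1 + b^2)


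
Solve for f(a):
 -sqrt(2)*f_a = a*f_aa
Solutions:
 f(a) = C1 + C2*a^(1 - sqrt(2))


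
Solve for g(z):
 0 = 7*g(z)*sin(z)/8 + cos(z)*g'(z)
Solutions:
 g(z) = C1*cos(z)^(7/8)


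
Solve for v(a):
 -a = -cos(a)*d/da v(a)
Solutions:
 v(a) = C1 + Integral(a/cos(a), a)


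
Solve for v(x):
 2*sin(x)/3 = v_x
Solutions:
 v(x) = C1 - 2*cos(x)/3


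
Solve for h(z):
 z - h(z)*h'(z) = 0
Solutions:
 h(z) = -sqrt(C1 + z^2)
 h(z) = sqrt(C1 + z^2)


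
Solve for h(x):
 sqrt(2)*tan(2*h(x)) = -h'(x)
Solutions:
 h(x) = -asin(C1*exp(-2*sqrt(2)*x))/2 + pi/2
 h(x) = asin(C1*exp(-2*sqrt(2)*x))/2


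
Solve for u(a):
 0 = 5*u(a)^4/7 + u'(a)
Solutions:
 u(a) = 7^(1/3)*(1/(C1 + 15*a))^(1/3)
 u(a) = 7^(1/3)*(-3^(2/3) - 3*3^(1/6)*I)*(1/(C1 + 5*a))^(1/3)/6
 u(a) = 7^(1/3)*(-3^(2/3) + 3*3^(1/6)*I)*(1/(C1 + 5*a))^(1/3)/6


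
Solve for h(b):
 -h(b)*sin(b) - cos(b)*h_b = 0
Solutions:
 h(b) = C1*cos(b)


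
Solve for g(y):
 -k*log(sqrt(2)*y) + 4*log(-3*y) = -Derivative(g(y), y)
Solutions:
 g(y) = C1 + y*(k - 4)*log(y) + y*(-k + k*log(2)/2 - 4*log(3) + 4 - 4*I*pi)


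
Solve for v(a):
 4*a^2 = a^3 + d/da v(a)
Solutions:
 v(a) = C1 - a^4/4 + 4*a^3/3


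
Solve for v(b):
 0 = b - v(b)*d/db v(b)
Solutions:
 v(b) = -sqrt(C1 + b^2)
 v(b) = sqrt(C1 + b^2)


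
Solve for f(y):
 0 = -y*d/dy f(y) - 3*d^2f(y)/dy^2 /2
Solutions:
 f(y) = C1 + C2*erf(sqrt(3)*y/3)


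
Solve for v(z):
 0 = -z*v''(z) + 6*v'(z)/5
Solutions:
 v(z) = C1 + C2*z^(11/5)


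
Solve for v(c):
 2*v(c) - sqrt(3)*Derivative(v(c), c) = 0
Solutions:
 v(c) = C1*exp(2*sqrt(3)*c/3)


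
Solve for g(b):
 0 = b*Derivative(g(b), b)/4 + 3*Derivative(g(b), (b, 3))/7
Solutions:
 g(b) = C1 + Integral(C2*airyai(-126^(1/3)*b/6) + C3*airybi(-126^(1/3)*b/6), b)


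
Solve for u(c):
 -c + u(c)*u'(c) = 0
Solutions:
 u(c) = -sqrt(C1 + c^2)
 u(c) = sqrt(C1 + c^2)


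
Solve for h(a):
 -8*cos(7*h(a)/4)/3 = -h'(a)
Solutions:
 -8*a/3 - 2*log(sin(7*h(a)/4) - 1)/7 + 2*log(sin(7*h(a)/4) + 1)/7 = C1


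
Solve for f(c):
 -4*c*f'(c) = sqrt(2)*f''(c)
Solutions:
 f(c) = C1 + C2*erf(2^(1/4)*c)


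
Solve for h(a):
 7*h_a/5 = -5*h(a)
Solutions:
 h(a) = C1*exp(-25*a/7)


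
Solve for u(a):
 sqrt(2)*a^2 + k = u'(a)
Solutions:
 u(a) = C1 + sqrt(2)*a^3/3 + a*k


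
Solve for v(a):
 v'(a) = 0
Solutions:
 v(a) = C1


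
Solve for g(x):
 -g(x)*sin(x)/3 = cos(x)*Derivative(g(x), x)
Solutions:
 g(x) = C1*cos(x)^(1/3)


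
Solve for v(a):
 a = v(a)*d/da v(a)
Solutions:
 v(a) = -sqrt(C1 + a^2)
 v(a) = sqrt(C1 + a^2)


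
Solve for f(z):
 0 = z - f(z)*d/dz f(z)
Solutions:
 f(z) = -sqrt(C1 + z^2)
 f(z) = sqrt(C1 + z^2)


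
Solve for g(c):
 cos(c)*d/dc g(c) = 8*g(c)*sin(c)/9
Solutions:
 g(c) = C1/cos(c)^(8/9)


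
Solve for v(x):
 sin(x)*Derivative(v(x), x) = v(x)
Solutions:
 v(x) = C1*sqrt(cos(x) - 1)/sqrt(cos(x) + 1)


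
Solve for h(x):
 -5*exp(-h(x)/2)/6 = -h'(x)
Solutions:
 h(x) = 2*log(C1 + 5*x/12)


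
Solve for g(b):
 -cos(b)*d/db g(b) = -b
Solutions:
 g(b) = C1 + Integral(b/cos(b), b)


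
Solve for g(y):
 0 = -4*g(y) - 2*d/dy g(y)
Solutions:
 g(y) = C1*exp(-2*y)


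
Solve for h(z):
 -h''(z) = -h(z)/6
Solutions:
 h(z) = C1*exp(-sqrt(6)*z/6) + C2*exp(sqrt(6)*z/6)


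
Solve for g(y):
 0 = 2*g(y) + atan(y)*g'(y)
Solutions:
 g(y) = C1*exp(-2*Integral(1/atan(y), y))


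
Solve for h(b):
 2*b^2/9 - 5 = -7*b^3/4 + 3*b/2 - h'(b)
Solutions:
 h(b) = C1 - 7*b^4/16 - 2*b^3/27 + 3*b^2/4 + 5*b


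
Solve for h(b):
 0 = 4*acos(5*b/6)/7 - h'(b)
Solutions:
 h(b) = C1 + 4*b*acos(5*b/6)/7 - 4*sqrt(36 - 25*b^2)/35


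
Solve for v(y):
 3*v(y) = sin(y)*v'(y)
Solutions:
 v(y) = C1*(cos(y) - 1)^(3/2)/(cos(y) + 1)^(3/2)


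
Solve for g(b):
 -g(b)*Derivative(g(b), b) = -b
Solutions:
 g(b) = -sqrt(C1 + b^2)
 g(b) = sqrt(C1 + b^2)


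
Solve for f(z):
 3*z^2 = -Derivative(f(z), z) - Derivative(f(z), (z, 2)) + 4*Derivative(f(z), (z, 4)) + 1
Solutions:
 f(z) = C1 + C2*exp(-3^(1/3)*z*(3^(1/3)/(sqrt(78) + 9)^(1/3) + (sqrt(78) + 9)^(1/3))/12)*sin(3^(1/6)*z*(-3^(2/3)*(sqrt(78) + 9)^(1/3) + 3/(sqrt(78) + 9)^(1/3))/12) + C3*exp(-3^(1/3)*z*(3^(1/3)/(sqrt(78) + 9)^(1/3) + (sqrt(78) + 9)^(1/3))/12)*cos(3^(1/6)*z*(-3^(2/3)*(sqrt(78) + 9)^(1/3) + 3/(sqrt(78) + 9)^(1/3))/12) + C4*exp(3^(1/3)*z*(3^(1/3)/(sqrt(78) + 9)^(1/3) + (sqrt(78) + 9)^(1/3))/6) - z^3 + 3*z^2 - 5*z


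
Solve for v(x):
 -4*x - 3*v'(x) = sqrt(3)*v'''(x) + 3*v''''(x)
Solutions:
 v(x) = C1 + C2*exp(x*(-4*sqrt(3) + 2*18^(1/3)/(2*sqrt(3) + 243 + sqrt(-12 + (2*sqrt(3) + 243)^2))^(1/3) + 12^(1/3)*(2*sqrt(3) + 243 + sqrt(-12 + (2*sqrt(3) + 243)^2))^(1/3))/36)*sin(2^(1/3)*3^(1/6)*x*(-2^(1/3)*3^(2/3)*(2*sqrt(3) + 243 + 9*sqrt(-4/27 + (2*sqrt(3)/9 + 27)^2))^(1/3) + 6/(2*sqrt(3) + 243 + 9*sqrt(-4/27 + (2*sqrt(3)/9 + 27)^2))^(1/3))/36) + C3*exp(x*(-4*sqrt(3) + 2*18^(1/3)/(2*sqrt(3) + 243 + sqrt(-12 + (2*sqrt(3) + 243)^2))^(1/3) + 12^(1/3)*(2*sqrt(3) + 243 + sqrt(-12 + (2*sqrt(3) + 243)^2))^(1/3))/36)*cos(2^(1/3)*3^(1/6)*x*(-2^(1/3)*3^(2/3)*(2*sqrt(3) + 243 + 9*sqrt(-4/27 + (2*sqrt(3)/9 + 27)^2))^(1/3) + 6/(2*sqrt(3) + 243 + 9*sqrt(-4/27 + (2*sqrt(3)/9 + 27)^2))^(1/3))/36) + C4*exp(-x*(2*18^(1/3)/(2*sqrt(3) + 243 + sqrt(-12 + (2*sqrt(3) + 243)^2))^(1/3) + 2*sqrt(3) + 12^(1/3)*(2*sqrt(3) + 243 + sqrt(-12 + (2*sqrt(3) + 243)^2))^(1/3))/18) - 2*x^2/3


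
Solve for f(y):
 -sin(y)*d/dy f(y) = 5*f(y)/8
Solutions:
 f(y) = C1*(cos(y) + 1)^(5/16)/(cos(y) - 1)^(5/16)


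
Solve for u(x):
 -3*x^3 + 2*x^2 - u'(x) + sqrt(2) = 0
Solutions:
 u(x) = C1 - 3*x^4/4 + 2*x^3/3 + sqrt(2)*x


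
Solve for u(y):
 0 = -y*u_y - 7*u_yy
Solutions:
 u(y) = C1 + C2*erf(sqrt(14)*y/14)


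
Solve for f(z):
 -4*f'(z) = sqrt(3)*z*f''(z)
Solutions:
 f(z) = C1 + C2*z^(1 - 4*sqrt(3)/3)


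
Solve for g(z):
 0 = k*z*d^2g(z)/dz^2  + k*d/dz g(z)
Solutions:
 g(z) = C1 + C2*log(z)


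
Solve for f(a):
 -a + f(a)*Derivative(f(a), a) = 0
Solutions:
 f(a) = -sqrt(C1 + a^2)
 f(a) = sqrt(C1 + a^2)


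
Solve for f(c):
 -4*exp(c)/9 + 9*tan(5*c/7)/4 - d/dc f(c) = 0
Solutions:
 f(c) = C1 - 4*exp(c)/9 - 63*log(cos(5*c/7))/20


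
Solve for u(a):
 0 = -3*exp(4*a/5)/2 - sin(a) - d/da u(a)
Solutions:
 u(a) = C1 - 15*exp(4*a/5)/8 + cos(a)


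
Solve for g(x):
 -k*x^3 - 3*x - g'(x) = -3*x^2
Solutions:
 g(x) = C1 - k*x^4/4 + x^3 - 3*x^2/2


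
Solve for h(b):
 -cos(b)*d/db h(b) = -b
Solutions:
 h(b) = C1 + Integral(b/cos(b), b)


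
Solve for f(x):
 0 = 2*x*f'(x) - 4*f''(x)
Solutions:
 f(x) = C1 + C2*erfi(x/2)


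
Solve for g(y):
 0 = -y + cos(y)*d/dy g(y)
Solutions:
 g(y) = C1 + Integral(y/cos(y), y)


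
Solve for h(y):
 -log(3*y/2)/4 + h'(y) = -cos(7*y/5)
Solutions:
 h(y) = C1 + y*log(y)/4 - y/4 - y*log(2)/4 + y*log(3)/4 - 5*sin(7*y/5)/7


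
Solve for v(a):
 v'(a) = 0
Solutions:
 v(a) = C1


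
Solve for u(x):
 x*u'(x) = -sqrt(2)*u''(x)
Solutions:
 u(x) = C1 + C2*erf(2^(1/4)*x/2)


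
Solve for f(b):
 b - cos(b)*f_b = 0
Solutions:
 f(b) = C1 + Integral(b/cos(b), b)


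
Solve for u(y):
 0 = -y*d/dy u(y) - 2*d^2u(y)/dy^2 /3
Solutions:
 u(y) = C1 + C2*erf(sqrt(3)*y/2)


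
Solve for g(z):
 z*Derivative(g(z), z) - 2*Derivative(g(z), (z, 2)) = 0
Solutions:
 g(z) = C1 + C2*erfi(z/2)


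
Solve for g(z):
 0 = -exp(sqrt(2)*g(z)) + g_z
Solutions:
 g(z) = sqrt(2)*(2*log(-1/(C1 + z)) - log(2))/4


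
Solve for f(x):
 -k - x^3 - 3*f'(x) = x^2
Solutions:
 f(x) = C1 - k*x/3 - x^4/12 - x^3/9


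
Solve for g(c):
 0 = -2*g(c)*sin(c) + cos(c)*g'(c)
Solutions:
 g(c) = C1/cos(c)^2


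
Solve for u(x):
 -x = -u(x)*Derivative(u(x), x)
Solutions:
 u(x) = -sqrt(C1 + x^2)
 u(x) = sqrt(C1 + x^2)


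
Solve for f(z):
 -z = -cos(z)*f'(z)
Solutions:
 f(z) = C1 + Integral(z/cos(z), z)


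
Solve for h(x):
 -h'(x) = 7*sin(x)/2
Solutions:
 h(x) = C1 + 7*cos(x)/2


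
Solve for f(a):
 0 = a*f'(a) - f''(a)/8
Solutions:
 f(a) = C1 + C2*erfi(2*a)


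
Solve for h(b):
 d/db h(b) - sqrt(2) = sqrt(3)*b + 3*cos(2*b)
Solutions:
 h(b) = C1 + sqrt(3)*b^2/2 + sqrt(2)*b + 3*sin(2*b)/2


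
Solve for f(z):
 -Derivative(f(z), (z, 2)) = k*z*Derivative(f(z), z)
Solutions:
 f(z) = Piecewise((-sqrt(2)*sqrt(pi)*C1*erf(sqrt(2)*sqrt(k)*z/2)/(2*sqrt(k)) - C2, (k > 0) | (k < 0)), (-C1*z - C2, True))


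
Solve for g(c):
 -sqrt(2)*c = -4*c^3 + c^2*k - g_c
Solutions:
 g(c) = C1 - c^4 + c^3*k/3 + sqrt(2)*c^2/2


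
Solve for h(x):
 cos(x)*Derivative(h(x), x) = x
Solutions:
 h(x) = C1 + Integral(x/cos(x), x)


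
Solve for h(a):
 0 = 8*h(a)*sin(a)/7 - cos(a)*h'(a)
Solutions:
 h(a) = C1/cos(a)^(8/7)


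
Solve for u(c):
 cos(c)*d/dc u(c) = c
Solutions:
 u(c) = C1 + Integral(c/cos(c), c)


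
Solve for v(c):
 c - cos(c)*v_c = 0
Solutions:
 v(c) = C1 + Integral(c/cos(c), c)


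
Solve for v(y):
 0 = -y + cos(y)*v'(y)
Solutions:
 v(y) = C1 + Integral(y/cos(y), y)


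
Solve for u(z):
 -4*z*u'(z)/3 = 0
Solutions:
 u(z) = C1


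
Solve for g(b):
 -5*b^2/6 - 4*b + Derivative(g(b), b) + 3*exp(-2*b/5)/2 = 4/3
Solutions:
 g(b) = C1 + 5*b^3/18 + 2*b^2 + 4*b/3 + 15*exp(-2*b/5)/4


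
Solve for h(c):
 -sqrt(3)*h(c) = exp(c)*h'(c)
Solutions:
 h(c) = C1*exp(sqrt(3)*exp(-c))


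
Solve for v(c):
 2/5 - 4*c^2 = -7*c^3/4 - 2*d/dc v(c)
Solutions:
 v(c) = C1 - 7*c^4/32 + 2*c^3/3 - c/5


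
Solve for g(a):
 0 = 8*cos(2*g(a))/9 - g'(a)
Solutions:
 -8*a/9 - log(sin(2*g(a)) - 1)/4 + log(sin(2*g(a)) + 1)/4 = C1


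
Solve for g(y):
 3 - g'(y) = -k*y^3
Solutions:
 g(y) = C1 + k*y^4/4 + 3*y


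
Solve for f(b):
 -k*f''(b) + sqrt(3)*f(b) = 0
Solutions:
 f(b) = C1*exp(-3^(1/4)*b*sqrt(1/k)) + C2*exp(3^(1/4)*b*sqrt(1/k))


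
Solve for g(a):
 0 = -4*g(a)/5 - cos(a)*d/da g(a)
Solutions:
 g(a) = C1*(sin(a) - 1)^(2/5)/(sin(a) + 1)^(2/5)


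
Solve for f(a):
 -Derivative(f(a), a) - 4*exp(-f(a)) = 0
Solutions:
 f(a) = log(C1 - 4*a)


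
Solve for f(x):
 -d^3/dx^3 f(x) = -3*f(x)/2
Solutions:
 f(x) = C3*exp(2^(2/3)*3^(1/3)*x/2) + (C1*sin(2^(2/3)*3^(5/6)*x/4) + C2*cos(2^(2/3)*3^(5/6)*x/4))*exp(-2^(2/3)*3^(1/3)*x/4)


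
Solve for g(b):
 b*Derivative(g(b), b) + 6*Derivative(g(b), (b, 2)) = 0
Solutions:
 g(b) = C1 + C2*erf(sqrt(3)*b/6)


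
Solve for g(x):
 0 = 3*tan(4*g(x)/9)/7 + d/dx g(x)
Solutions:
 g(x) = -9*asin(C1*exp(-4*x/21))/4 + 9*pi/4
 g(x) = 9*asin(C1*exp(-4*x/21))/4


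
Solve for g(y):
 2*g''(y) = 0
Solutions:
 g(y) = C1 + C2*y


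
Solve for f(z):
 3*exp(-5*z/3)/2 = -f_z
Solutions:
 f(z) = C1 + 9*exp(-5*z/3)/10


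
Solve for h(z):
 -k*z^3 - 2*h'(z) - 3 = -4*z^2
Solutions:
 h(z) = C1 - k*z^4/8 + 2*z^3/3 - 3*z/2


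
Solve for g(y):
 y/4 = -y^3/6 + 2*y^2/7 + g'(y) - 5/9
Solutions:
 g(y) = C1 + y^4/24 - 2*y^3/21 + y^2/8 + 5*y/9


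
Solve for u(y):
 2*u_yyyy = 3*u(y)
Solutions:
 u(y) = C1*exp(-2^(3/4)*3^(1/4)*y/2) + C2*exp(2^(3/4)*3^(1/4)*y/2) + C3*sin(2^(3/4)*3^(1/4)*y/2) + C4*cos(2^(3/4)*3^(1/4)*y/2)


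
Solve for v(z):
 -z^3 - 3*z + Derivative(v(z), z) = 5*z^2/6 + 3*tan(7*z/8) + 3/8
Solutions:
 v(z) = C1 + z^4/4 + 5*z^3/18 + 3*z^2/2 + 3*z/8 - 24*log(cos(7*z/8))/7


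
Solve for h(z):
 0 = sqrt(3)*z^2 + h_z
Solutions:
 h(z) = C1 - sqrt(3)*z^3/3


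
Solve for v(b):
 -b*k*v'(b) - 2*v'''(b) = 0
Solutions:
 v(b) = C1 + Integral(C2*airyai(2^(2/3)*b*(-k)^(1/3)/2) + C3*airybi(2^(2/3)*b*(-k)^(1/3)/2), b)


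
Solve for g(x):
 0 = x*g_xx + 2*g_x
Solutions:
 g(x) = C1 + C2/x


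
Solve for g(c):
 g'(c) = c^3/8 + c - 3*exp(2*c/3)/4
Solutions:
 g(c) = C1 + c^4/32 + c^2/2 - 9*exp(2*c/3)/8


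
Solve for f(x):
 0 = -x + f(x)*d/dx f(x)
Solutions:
 f(x) = -sqrt(C1 + x^2)
 f(x) = sqrt(C1 + x^2)


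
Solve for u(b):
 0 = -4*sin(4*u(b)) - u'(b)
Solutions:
 u(b) = -acos((-C1 - exp(32*b))/(C1 - exp(32*b)))/4 + pi/2
 u(b) = acos((-C1 - exp(32*b))/(C1 - exp(32*b)))/4


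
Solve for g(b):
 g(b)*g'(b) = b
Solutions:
 g(b) = -sqrt(C1 + b^2)
 g(b) = sqrt(C1 + b^2)


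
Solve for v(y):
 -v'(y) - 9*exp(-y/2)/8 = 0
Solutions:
 v(y) = C1 + 9*exp(-y/2)/4


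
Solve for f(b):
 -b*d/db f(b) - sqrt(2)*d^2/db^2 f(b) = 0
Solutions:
 f(b) = C1 + C2*erf(2^(1/4)*b/2)


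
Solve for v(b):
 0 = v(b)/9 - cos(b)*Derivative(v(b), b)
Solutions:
 v(b) = C1*(sin(b) + 1)^(1/18)/(sin(b) - 1)^(1/18)


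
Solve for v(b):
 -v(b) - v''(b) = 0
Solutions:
 v(b) = C1*sin(b) + C2*cos(b)


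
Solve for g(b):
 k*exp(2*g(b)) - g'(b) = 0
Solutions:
 g(b) = log(-sqrt(-1/(C1 + b*k))) - log(2)/2
 g(b) = log(-1/(C1 + b*k))/2 - log(2)/2


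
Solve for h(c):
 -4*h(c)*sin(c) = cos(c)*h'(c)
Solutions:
 h(c) = C1*cos(c)^4


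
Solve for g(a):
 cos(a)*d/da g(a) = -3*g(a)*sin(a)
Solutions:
 g(a) = C1*cos(a)^3


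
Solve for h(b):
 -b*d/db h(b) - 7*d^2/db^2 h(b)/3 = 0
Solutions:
 h(b) = C1 + C2*erf(sqrt(42)*b/14)


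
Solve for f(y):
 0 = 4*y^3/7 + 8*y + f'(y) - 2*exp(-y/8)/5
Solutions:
 f(y) = C1 - y^4/7 - 4*y^2 - 16*exp(-y/8)/5


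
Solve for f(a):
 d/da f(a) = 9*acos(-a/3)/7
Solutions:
 f(a) = C1 + 9*a*acos(-a/3)/7 + 9*sqrt(9 - a^2)/7


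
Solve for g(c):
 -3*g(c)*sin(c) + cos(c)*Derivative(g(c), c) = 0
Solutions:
 g(c) = C1/cos(c)^3


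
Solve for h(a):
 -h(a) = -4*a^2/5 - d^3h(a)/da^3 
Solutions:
 h(a) = C3*exp(a) + 4*a^2/5 + (C1*sin(sqrt(3)*a/2) + C2*cos(sqrt(3)*a/2))*exp(-a/2)


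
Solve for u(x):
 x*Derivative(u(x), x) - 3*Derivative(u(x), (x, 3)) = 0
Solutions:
 u(x) = C1 + Integral(C2*airyai(3^(2/3)*x/3) + C3*airybi(3^(2/3)*x/3), x)


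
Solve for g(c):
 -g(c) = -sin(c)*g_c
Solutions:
 g(c) = C1*sqrt(cos(c) - 1)/sqrt(cos(c) + 1)


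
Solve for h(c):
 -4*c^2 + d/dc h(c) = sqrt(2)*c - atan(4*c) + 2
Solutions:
 h(c) = C1 + 4*c^3/3 + sqrt(2)*c^2/2 - c*atan(4*c) + 2*c + log(16*c^2 + 1)/8


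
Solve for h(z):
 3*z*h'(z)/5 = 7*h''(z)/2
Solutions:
 h(z) = C1 + C2*erfi(sqrt(105)*z/35)


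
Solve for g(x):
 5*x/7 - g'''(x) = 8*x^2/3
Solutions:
 g(x) = C1 + C2*x + C3*x^2 - 2*x^5/45 + 5*x^4/168


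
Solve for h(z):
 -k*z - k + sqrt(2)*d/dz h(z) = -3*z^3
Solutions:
 h(z) = C1 + sqrt(2)*k*z^2/4 + sqrt(2)*k*z/2 - 3*sqrt(2)*z^4/8


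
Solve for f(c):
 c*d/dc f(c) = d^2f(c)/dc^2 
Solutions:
 f(c) = C1 + C2*erfi(sqrt(2)*c/2)


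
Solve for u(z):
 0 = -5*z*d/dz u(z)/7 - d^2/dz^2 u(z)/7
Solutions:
 u(z) = C1 + C2*erf(sqrt(10)*z/2)


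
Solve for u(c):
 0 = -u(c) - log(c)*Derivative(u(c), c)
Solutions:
 u(c) = C1*exp(-li(c))


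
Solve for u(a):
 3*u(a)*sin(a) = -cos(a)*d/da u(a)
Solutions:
 u(a) = C1*cos(a)^3


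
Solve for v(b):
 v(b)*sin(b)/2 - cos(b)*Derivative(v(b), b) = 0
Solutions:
 v(b) = C1/sqrt(cos(b))


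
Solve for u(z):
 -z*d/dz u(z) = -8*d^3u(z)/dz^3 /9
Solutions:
 u(z) = C1 + Integral(C2*airyai(3^(2/3)*z/2) + C3*airybi(3^(2/3)*z/2), z)


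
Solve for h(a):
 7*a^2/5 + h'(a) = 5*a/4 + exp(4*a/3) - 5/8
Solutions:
 h(a) = C1 - 7*a^3/15 + 5*a^2/8 - 5*a/8 + 3*exp(4*a/3)/4


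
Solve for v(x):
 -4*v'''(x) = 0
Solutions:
 v(x) = C1 + C2*x + C3*x^2


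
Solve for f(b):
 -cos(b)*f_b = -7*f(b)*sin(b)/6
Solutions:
 f(b) = C1/cos(b)^(7/6)


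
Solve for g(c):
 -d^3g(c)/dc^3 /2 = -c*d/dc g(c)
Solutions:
 g(c) = C1 + Integral(C2*airyai(2^(1/3)*c) + C3*airybi(2^(1/3)*c), c)


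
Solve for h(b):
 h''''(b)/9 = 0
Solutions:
 h(b) = C1 + C2*b + C3*b^2 + C4*b^3


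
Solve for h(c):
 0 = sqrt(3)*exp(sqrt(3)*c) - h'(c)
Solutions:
 h(c) = C1 + exp(sqrt(3)*c)


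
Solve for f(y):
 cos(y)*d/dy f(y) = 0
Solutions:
 f(y) = C1


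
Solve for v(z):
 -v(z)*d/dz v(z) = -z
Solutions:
 v(z) = -sqrt(C1 + z^2)
 v(z) = sqrt(C1 + z^2)


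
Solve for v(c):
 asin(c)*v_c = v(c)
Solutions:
 v(c) = C1*exp(Integral(1/asin(c), c))


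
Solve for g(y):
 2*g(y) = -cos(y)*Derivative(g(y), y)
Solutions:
 g(y) = C1*(sin(y) - 1)/(sin(y) + 1)


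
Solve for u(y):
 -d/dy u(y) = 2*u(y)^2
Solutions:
 u(y) = 1/(C1 + 2*y)


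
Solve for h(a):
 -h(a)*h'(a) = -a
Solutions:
 h(a) = -sqrt(C1 + a^2)
 h(a) = sqrt(C1 + a^2)


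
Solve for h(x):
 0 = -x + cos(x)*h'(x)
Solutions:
 h(x) = C1 + Integral(x/cos(x), x)


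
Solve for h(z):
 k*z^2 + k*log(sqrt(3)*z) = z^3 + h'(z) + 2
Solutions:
 h(z) = C1 + k*z^3/3 + k*z*log(z) - k*z + k*z*log(3)/2 - z^4/4 - 2*z


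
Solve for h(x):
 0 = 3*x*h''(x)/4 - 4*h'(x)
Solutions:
 h(x) = C1 + C2*x^(19/3)


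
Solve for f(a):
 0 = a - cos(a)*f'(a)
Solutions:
 f(a) = C1 + Integral(a/cos(a), a)


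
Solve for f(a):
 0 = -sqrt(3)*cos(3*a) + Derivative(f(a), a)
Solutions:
 f(a) = C1 + sqrt(3)*sin(3*a)/3


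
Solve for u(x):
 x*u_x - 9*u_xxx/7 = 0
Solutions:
 u(x) = C1 + Integral(C2*airyai(21^(1/3)*x/3) + C3*airybi(21^(1/3)*x/3), x)


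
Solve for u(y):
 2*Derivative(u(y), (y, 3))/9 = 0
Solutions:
 u(y) = C1 + C2*y + C3*y^2


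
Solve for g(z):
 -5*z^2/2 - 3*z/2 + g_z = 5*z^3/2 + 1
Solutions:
 g(z) = C1 + 5*z^4/8 + 5*z^3/6 + 3*z^2/4 + z


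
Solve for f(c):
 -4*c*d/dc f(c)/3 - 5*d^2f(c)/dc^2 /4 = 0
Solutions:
 f(c) = C1 + C2*erf(2*sqrt(30)*c/15)


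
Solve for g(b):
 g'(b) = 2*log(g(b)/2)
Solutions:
 Integral(1/(-log(_y) + log(2)), (_y, g(b)))/2 = C1 - b


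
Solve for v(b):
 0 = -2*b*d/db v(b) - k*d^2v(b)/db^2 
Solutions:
 v(b) = C1 + C2*sqrt(k)*erf(b*sqrt(1/k))


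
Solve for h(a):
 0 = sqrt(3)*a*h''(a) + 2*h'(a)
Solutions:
 h(a) = C1 + C2*a^(1 - 2*sqrt(3)/3)


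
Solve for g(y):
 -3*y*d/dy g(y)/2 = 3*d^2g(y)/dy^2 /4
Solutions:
 g(y) = C1 + C2*erf(y)


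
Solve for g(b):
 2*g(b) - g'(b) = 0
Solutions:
 g(b) = C1*exp(2*b)


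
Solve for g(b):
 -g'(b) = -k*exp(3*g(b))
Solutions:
 g(b) = log(-1/(C1 + 3*b*k))/3
 g(b) = log((-1/(C1 + b*k))^(1/3)*(-3^(2/3) - 3*3^(1/6)*I)/6)
 g(b) = log((-1/(C1 + b*k))^(1/3)*(-3^(2/3) + 3*3^(1/6)*I)/6)


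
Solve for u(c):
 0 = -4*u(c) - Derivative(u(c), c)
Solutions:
 u(c) = C1*exp(-4*c)


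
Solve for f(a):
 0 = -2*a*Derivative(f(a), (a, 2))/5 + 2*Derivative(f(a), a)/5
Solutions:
 f(a) = C1 + C2*a^2


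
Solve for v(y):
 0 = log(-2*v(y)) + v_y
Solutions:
 Integral(1/(log(-_y) + log(2)), (_y, v(y))) = C1 - y


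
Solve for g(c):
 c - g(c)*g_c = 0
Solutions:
 g(c) = -sqrt(C1 + c^2)
 g(c) = sqrt(C1 + c^2)


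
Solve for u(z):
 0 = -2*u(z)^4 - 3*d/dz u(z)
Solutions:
 u(z) = (-1 - sqrt(3)*I)*(1/(C1 + 2*z))^(1/3)/2
 u(z) = (-1 + sqrt(3)*I)*(1/(C1 + 2*z))^(1/3)/2
 u(z) = (1/(C1 + 2*z))^(1/3)


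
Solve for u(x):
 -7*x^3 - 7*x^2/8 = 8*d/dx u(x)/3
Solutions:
 u(x) = C1 - 21*x^4/32 - 7*x^3/64


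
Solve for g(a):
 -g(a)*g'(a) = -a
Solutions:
 g(a) = -sqrt(C1 + a^2)
 g(a) = sqrt(C1 + a^2)


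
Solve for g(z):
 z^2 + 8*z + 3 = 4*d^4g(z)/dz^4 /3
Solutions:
 g(z) = C1 + C2*z + C3*z^2 + C4*z^3 + z^6/480 + z^5/20 + 3*z^4/32


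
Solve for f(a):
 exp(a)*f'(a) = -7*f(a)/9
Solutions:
 f(a) = C1*exp(7*exp(-a)/9)


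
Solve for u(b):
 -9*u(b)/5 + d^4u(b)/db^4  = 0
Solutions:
 u(b) = C1*exp(-sqrt(3)*5^(3/4)*b/5) + C2*exp(sqrt(3)*5^(3/4)*b/5) + C3*sin(sqrt(3)*5^(3/4)*b/5) + C4*cos(sqrt(3)*5^(3/4)*b/5)


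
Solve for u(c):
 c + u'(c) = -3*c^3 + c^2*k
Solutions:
 u(c) = C1 - 3*c^4/4 + c^3*k/3 - c^2/2


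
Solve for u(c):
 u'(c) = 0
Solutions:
 u(c) = C1


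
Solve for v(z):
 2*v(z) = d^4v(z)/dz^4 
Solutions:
 v(z) = C1*exp(-2^(1/4)*z) + C2*exp(2^(1/4)*z) + C3*sin(2^(1/4)*z) + C4*cos(2^(1/4)*z)


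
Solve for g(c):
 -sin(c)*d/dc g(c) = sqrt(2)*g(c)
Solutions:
 g(c) = C1*(cos(c) + 1)^(sqrt(2)/2)/(cos(c) - 1)^(sqrt(2)/2)


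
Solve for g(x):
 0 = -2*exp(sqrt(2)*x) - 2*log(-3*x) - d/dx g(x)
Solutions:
 g(x) = C1 - 2*x*log(-x) + 2*x*(1 - log(3)) - sqrt(2)*exp(sqrt(2)*x)


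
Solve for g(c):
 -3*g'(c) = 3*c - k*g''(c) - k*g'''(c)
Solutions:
 g(c) = C1 + C2*exp(c*(-1 + sqrt(k*(k + 12))/k)/2) + C3*exp(-c*(1 + sqrt(k*(k + 12))/k)/2) - c^2/2 - c*k/3


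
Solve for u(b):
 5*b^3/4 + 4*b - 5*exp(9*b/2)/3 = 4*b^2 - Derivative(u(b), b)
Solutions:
 u(b) = C1 - 5*b^4/16 + 4*b^3/3 - 2*b^2 + 10*exp(9*b/2)/27


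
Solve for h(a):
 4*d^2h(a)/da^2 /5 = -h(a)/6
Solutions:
 h(a) = C1*sin(sqrt(30)*a/12) + C2*cos(sqrt(30)*a/12)


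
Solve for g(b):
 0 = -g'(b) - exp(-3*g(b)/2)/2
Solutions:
 g(b) = 2*log(C1 - 3*b/4)/3
 g(b) = 2*log((-6^(1/3) - 2^(1/3)*3^(5/6)*I)*(C1 - b)^(1/3)/4)
 g(b) = 2*log((-6^(1/3) + 2^(1/3)*3^(5/6)*I)*(C1 - b)^(1/3)/4)


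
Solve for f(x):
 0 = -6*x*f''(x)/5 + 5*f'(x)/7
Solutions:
 f(x) = C1 + C2*x^(67/42)


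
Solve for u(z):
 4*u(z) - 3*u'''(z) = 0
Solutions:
 u(z) = C3*exp(6^(2/3)*z/3) + (C1*sin(2^(2/3)*3^(1/6)*z/2) + C2*cos(2^(2/3)*3^(1/6)*z/2))*exp(-6^(2/3)*z/6)


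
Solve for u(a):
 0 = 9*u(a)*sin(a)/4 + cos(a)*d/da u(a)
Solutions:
 u(a) = C1*cos(a)^(9/4)


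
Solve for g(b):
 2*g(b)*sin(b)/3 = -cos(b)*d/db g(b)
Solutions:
 g(b) = C1*cos(b)^(2/3)


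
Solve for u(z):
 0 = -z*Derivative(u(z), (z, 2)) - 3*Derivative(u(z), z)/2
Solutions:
 u(z) = C1 + C2/sqrt(z)


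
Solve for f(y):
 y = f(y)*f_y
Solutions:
 f(y) = -sqrt(C1 + y^2)
 f(y) = sqrt(C1 + y^2)


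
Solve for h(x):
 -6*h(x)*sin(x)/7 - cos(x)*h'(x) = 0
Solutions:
 h(x) = C1*cos(x)^(6/7)


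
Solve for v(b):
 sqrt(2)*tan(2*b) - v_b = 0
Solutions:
 v(b) = C1 - sqrt(2)*log(cos(2*b))/2


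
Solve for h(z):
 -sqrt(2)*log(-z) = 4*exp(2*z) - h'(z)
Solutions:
 h(z) = C1 + sqrt(2)*z*log(-z) - sqrt(2)*z + 2*exp(2*z)


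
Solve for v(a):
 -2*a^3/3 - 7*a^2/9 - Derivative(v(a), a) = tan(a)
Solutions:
 v(a) = C1 - a^4/6 - 7*a^3/27 + log(cos(a))


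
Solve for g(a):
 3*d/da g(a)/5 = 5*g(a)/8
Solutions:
 g(a) = C1*exp(25*a/24)


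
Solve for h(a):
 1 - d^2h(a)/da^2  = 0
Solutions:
 h(a) = C1 + C2*a + a^2/2


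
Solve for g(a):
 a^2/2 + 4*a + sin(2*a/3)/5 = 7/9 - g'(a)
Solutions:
 g(a) = C1 - a^3/6 - 2*a^2 + 7*a/9 + 3*cos(2*a/3)/10


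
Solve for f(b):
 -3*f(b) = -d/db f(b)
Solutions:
 f(b) = C1*exp(3*b)


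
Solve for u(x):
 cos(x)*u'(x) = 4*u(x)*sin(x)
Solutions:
 u(x) = C1/cos(x)^4


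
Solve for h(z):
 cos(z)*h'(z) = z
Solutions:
 h(z) = C1 + Integral(z/cos(z), z)


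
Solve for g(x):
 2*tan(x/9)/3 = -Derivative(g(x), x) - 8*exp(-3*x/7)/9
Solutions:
 g(x) = C1 - 3*log(tan(x/9)^2 + 1) + 56*exp(-3*x/7)/27


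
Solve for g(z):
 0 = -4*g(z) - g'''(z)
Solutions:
 g(z) = C3*exp(-2^(2/3)*z) + (C1*sin(2^(2/3)*sqrt(3)*z/2) + C2*cos(2^(2/3)*sqrt(3)*z/2))*exp(2^(2/3)*z/2)
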